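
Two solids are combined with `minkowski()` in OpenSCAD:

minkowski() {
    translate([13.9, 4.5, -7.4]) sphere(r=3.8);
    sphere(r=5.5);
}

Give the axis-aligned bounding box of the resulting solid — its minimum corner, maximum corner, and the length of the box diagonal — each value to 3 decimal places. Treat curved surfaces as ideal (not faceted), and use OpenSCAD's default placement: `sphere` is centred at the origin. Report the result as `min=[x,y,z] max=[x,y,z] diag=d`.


A = translate([13.9, 4.5, -7.4]) sphere(r=3.8) → bbox [10.1,0.7,-11.2] .. [17.7,8.3,-3.6]
B = sphere(r=5.5) → bbox [-5.5,-5.5,-5.5] .. [5.5,5.5,5.5]
lo = A.lo+B.lo = [10.1-5.5, 0.7-5.5, -11.2-5.5] = [4.600,-4.800,-16.700]
hi = A.hi+B.hi = [17.7+5.5, 8.3+5.5, -3.6+5.5] = [23.200,13.800,1.900]
diag = √(18.6²+18.6²+18.6²) = √1037.88 = 32.216

min=[4.600,-4.800,-16.700] max=[23.200,13.800,1.900] diag=32.216


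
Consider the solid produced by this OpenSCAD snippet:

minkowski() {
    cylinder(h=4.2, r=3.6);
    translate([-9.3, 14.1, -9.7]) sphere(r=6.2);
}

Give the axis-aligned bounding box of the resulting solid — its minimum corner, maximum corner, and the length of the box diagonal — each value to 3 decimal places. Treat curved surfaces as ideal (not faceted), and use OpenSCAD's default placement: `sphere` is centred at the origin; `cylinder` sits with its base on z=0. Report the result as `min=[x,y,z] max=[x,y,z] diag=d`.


A = translate([-9.3, 14.1, -9.7]) sphere(r=6.2) → bbox [-15.5,7.9,-15.9] .. [-3.1,20.3,-3.5]
B = cylinder(h=4.2, r=3.6) → bbox [-3.6,-3.6,0] .. [3.6,3.6,4.2]
lo = A.lo+B.lo = [-15.5-3.6, 7.9-3.6, -15.9+0] = [-19.100,4.300,-15.900]
hi = A.hi+B.hi = [-3.1+3.6, 20.3+3.6, -3.5+4.2] = [0.500,23.900,0.700]
diag = √(19.6²+19.6²+16.6²) = √1043.88 = 32.309

min=[-19.100,4.300,-15.900] max=[0.500,23.900,0.700] diag=32.309


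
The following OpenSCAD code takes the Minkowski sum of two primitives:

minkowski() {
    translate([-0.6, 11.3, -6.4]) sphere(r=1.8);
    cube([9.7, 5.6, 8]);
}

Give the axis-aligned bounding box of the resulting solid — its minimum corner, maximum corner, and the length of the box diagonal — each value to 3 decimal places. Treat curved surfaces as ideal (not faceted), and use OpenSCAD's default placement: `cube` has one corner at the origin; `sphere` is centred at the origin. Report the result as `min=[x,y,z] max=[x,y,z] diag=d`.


min=[-2.400,9.500,-8.200] max=[10.900,18.700,3.400] diag=19.902

A = translate([-0.6, 11.3, -6.4]) sphere(r=1.8) → bbox [-2.4,9.5,-8.2] .. [1.2,13.1,-4.6]
B = cube([9.7, 5.6, 8]) → bbox [0,0,0] .. [9.7,5.6,8]
lo = A.lo+B.lo = [-2.4+0, 9.5+0, -8.2+0] = [-2.400,9.500,-8.200]
hi = A.hi+B.hi = [1.2+9.7, 13.1+5.6, -4.6+8] = [10.900,18.700,3.400]
diag = √(13.3²+9.2²+11.6²) = √396.09 = 19.902


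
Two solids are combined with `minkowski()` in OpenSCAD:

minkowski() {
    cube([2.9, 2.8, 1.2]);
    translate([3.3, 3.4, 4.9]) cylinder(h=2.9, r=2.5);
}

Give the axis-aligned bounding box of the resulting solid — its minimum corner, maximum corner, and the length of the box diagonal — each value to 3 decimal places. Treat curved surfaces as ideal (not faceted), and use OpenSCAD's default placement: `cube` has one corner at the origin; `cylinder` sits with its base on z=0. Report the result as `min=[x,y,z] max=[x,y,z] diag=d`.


A = translate([3.3, 3.4, 4.9]) cylinder(h=2.9, r=2.5) → bbox [0.8,0.9,4.9] .. [5.8,5.9,7.8]
B = cube([2.9, 2.8, 1.2]) → bbox [0,0,0] .. [2.9,2.8,1.2]
lo = A.lo+B.lo = [0.8+0, 0.9+0, 4.9+0] = [0.800,0.900,4.900]
hi = A.hi+B.hi = [5.8+2.9, 5.9+2.8, 7.8+1.2] = [8.700,8.700,9.000]
diag = √(7.9²+7.8²+4.1²) = √140.06 = 11.835

min=[0.800,0.900,4.900] max=[8.700,8.700,9.000] diag=11.835


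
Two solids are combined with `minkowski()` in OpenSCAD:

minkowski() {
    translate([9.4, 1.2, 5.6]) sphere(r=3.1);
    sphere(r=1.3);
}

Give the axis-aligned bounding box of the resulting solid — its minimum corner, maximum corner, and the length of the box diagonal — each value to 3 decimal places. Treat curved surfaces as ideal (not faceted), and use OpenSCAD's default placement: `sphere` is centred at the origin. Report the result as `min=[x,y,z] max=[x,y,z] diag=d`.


min=[5.000,-3.200,1.200] max=[13.800,5.600,10.000] diag=15.242

A = translate([9.4, 1.2, 5.6]) sphere(r=3.1) → bbox [6.3,-1.9,2.5] .. [12.5,4.3,8.7]
B = sphere(r=1.3) → bbox [-1.3,-1.3,-1.3] .. [1.3,1.3,1.3]
lo = A.lo+B.lo = [6.3-1.3, -1.9-1.3, 2.5-1.3] = [5.000,-3.200,1.200]
hi = A.hi+B.hi = [12.5+1.3, 4.3+1.3, 8.7+1.3] = [13.800,5.600,10.000]
diag = √(8.8²+8.8²+8.8²) = √232.32 = 15.242


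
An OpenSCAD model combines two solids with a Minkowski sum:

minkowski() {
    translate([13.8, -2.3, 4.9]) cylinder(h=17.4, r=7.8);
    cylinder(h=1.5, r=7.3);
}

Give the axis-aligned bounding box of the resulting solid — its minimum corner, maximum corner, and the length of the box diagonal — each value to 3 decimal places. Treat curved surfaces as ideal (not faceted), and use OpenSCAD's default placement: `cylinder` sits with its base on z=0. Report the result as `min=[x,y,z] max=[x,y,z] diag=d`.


A = translate([13.8, -2.3, 4.9]) cylinder(h=17.4, r=7.8) → bbox [6,-10.1,4.9] .. [21.6,5.5,22.3]
B = cylinder(h=1.5, r=7.3) → bbox [-7.3,-7.3,0] .. [7.3,7.3,1.5]
lo = A.lo+B.lo = [6-7.3, -10.1-7.3, 4.9+0] = [-1.300,-17.400,4.900]
hi = A.hi+B.hi = [21.6+7.3, 5.5+7.3, 22.3+1.5] = [28.900,12.800,23.800]
diag = √(30.2²+30.2²+18.9²) = √2181.29 = 46.704

min=[-1.300,-17.400,4.900] max=[28.900,12.800,23.800] diag=46.704


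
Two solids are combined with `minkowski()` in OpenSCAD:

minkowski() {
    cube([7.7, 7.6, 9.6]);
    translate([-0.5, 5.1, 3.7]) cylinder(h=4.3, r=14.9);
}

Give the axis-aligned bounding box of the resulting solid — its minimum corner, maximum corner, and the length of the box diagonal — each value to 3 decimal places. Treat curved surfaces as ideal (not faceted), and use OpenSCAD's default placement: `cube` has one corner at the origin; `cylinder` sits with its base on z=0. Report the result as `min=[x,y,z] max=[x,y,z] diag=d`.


A = translate([-0.5, 5.1, 3.7]) cylinder(h=4.3, r=14.9) → bbox [-15.4,-9.8,3.7] .. [14.4,20,8]
B = cube([7.7, 7.6, 9.6]) → bbox [0,0,0] .. [7.7,7.6,9.6]
lo = A.lo+B.lo = [-15.4+0, -9.8+0, 3.7+0] = [-15.400,-9.800,3.700]
hi = A.hi+B.hi = [14.4+7.7, 20+7.6, 8+9.6] = [22.100,27.600,17.600]
diag = √(37.5²+37.4²+13.9²) = √2998.22 = 54.756

min=[-15.400,-9.800,3.700] max=[22.100,27.600,17.600] diag=54.756


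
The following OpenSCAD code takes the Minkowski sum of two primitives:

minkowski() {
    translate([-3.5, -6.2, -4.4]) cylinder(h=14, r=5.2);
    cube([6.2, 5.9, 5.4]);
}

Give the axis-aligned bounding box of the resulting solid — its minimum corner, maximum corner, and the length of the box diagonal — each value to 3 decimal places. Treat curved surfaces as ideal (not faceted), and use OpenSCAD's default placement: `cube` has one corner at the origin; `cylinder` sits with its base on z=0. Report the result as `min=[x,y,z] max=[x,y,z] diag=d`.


min=[-8.700,-11.400,-4.400] max=[7.900,4.900,15.000] diag=30.292

A = translate([-3.5, -6.2, -4.4]) cylinder(h=14, r=5.2) → bbox [-8.7,-11.4,-4.4] .. [1.7,-1,9.6]
B = cube([6.2, 5.9, 5.4]) → bbox [0,0,0] .. [6.2,5.9,5.4]
lo = A.lo+B.lo = [-8.7+0, -11.4+0, -4.4+0] = [-8.700,-11.400,-4.400]
hi = A.hi+B.hi = [1.7+6.2, -1+5.9, 9.6+5.4] = [7.900,4.900,15.000]
diag = √(16.6²+16.3²+19.4²) = √917.61 = 30.292


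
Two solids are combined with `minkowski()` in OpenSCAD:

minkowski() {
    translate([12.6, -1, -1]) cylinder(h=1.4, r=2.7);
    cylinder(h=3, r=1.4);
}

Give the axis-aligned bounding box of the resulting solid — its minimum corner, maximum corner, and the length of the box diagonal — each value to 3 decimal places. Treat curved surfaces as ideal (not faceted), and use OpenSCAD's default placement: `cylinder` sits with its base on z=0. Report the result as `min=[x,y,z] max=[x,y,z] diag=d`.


A = translate([12.6, -1, -1]) cylinder(h=1.4, r=2.7) → bbox [9.9,-3.7,-1] .. [15.3,1.7,0.4]
B = cylinder(h=3, r=1.4) → bbox [-1.4,-1.4,0] .. [1.4,1.4,3]
lo = A.lo+B.lo = [9.9-1.4, -3.7-1.4, -1+0] = [8.500,-5.100,-1.000]
hi = A.hi+B.hi = [15.3+1.4, 1.7+1.4, 0.4+3] = [16.700,3.100,3.400]
diag = √(8.2²+8.2²+4.4²) = √153.84 = 12.403

min=[8.500,-5.100,-1.000] max=[16.700,3.100,3.400] diag=12.403


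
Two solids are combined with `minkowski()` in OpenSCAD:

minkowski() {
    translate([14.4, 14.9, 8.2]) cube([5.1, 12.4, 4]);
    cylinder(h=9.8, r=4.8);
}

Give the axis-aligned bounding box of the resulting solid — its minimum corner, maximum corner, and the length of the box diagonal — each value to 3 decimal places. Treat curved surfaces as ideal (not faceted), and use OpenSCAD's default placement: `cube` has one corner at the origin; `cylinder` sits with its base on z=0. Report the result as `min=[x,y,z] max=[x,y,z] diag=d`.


A = translate([14.4, 14.9, 8.2]) cube([5.1, 12.4, 4]) → bbox [14.4,14.9,8.2] .. [19.5,27.3,12.2]
B = cylinder(h=9.8, r=4.8) → bbox [-4.8,-4.8,0] .. [4.8,4.8,9.8]
lo = A.lo+B.lo = [14.4-4.8, 14.9-4.8, 8.2+0] = [9.600,10.100,8.200]
hi = A.hi+B.hi = [19.5+4.8, 27.3+4.8, 12.2+9.8] = [24.300,32.100,22.000]
diag = √(14.7²+22²+13.8²) = √890.53 = 29.842

min=[9.600,10.100,8.200] max=[24.300,32.100,22.000] diag=29.842


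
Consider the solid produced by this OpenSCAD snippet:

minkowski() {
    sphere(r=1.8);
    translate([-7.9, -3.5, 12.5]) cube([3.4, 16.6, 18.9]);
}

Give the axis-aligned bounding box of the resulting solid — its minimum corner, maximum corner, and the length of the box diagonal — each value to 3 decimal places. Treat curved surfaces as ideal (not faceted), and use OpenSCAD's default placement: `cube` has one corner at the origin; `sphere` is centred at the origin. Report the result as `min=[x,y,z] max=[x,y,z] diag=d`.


min=[-9.700,-5.300,10.700] max=[-2.700,14.900,33.200] diag=31.037

A = translate([-7.9, -3.5, 12.5]) cube([3.4, 16.6, 18.9]) → bbox [-7.9,-3.5,12.5] .. [-4.5,13.1,31.4]
B = sphere(r=1.8) → bbox [-1.8,-1.8,-1.8] .. [1.8,1.8,1.8]
lo = A.lo+B.lo = [-7.9-1.8, -3.5-1.8, 12.5-1.8] = [-9.700,-5.300,10.700]
hi = A.hi+B.hi = [-4.5+1.8, 13.1+1.8, 31.4+1.8] = [-2.700,14.900,33.200]
diag = √(7²+20.2²+22.5²) = √963.29 = 31.037


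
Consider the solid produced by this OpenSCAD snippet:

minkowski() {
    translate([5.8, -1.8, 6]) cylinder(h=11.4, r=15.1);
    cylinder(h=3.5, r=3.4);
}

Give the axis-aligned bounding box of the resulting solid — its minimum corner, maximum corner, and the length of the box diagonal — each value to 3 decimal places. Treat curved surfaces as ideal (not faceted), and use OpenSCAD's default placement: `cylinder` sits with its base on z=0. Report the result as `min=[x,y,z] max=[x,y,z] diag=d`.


A = translate([5.8, -1.8, 6]) cylinder(h=11.4, r=15.1) → bbox [-9.3,-16.9,6] .. [20.9,13.3,17.4]
B = cylinder(h=3.5, r=3.4) → bbox [-3.4,-3.4,0] .. [3.4,3.4,3.5]
lo = A.lo+B.lo = [-9.3-3.4, -16.9-3.4, 6+0] = [-12.700,-20.300,6.000]
hi = A.hi+B.hi = [20.9+3.4, 13.3+3.4, 17.4+3.5] = [24.300,16.700,20.900]
diag = √(37²+37²+14.9²) = √2960.01 = 54.406

min=[-12.700,-20.300,6.000] max=[24.300,16.700,20.900] diag=54.406


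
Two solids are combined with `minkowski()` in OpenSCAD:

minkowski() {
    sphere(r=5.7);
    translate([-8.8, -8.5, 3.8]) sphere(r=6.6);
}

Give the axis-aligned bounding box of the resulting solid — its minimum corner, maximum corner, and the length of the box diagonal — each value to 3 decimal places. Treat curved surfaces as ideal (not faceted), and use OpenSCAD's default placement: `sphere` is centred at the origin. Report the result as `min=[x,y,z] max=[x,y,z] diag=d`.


A = translate([-8.8, -8.5, 3.8]) sphere(r=6.6) → bbox [-15.4,-15.1,-2.8] .. [-2.2,-1.9,10.4]
B = sphere(r=5.7) → bbox [-5.7,-5.7,-5.7] .. [5.7,5.7,5.7]
lo = A.lo+B.lo = [-15.4-5.7, -15.1-5.7, -2.8-5.7] = [-21.100,-20.800,-8.500]
hi = A.hi+B.hi = [-2.2+5.7, -1.9+5.7, 10.4+5.7] = [3.500,3.800,16.100]
diag = √(24.6²+24.6²+24.6²) = √1815.48 = 42.608

min=[-21.100,-20.800,-8.500] max=[3.500,3.800,16.100] diag=42.608


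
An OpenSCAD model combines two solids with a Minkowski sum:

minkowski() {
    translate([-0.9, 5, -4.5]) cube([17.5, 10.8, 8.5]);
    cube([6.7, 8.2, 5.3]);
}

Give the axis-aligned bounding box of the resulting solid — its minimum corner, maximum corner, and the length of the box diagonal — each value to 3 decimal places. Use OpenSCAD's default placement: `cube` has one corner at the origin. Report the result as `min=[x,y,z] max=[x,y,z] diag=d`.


A = translate([-0.9, 5, -4.5]) cube([17.5, 10.8, 8.5]) → bbox [-0.9,5,-4.5] .. [16.6,15.8,4]
B = cube([6.7, 8.2, 5.3]) → bbox [0,0,0] .. [6.7,8.2,5.3]
lo = A.lo+B.lo = [-0.9+0, 5+0, -4.5+0] = [-0.900,5.000,-4.500]
hi = A.hi+B.hi = [16.6+6.7, 15.8+8.2, 4+5.3] = [23.300,24.000,9.300]
diag = √(24.2²+19²+13.8²) = √1137.08 = 33.721

min=[-0.900,5.000,-4.500] max=[23.300,24.000,9.300] diag=33.721


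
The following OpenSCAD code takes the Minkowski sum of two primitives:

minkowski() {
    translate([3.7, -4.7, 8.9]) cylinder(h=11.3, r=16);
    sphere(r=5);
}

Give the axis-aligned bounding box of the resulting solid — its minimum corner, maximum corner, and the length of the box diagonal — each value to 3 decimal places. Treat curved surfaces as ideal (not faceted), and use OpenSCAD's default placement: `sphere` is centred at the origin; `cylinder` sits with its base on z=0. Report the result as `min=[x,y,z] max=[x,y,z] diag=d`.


min=[-17.300,-25.700,3.900] max=[24.700,16.300,25.200] diag=63.101

A = translate([3.7, -4.7, 8.9]) cylinder(h=11.3, r=16) → bbox [-12.3,-20.7,8.9] .. [19.7,11.3,20.2]
B = sphere(r=5) → bbox [-5,-5,-5] .. [5,5,5]
lo = A.lo+B.lo = [-12.3-5, -20.7-5, 8.9-5] = [-17.300,-25.700,3.900]
hi = A.hi+B.hi = [19.7+5, 11.3+5, 20.2+5] = [24.700,16.300,25.200]
diag = √(42²+42²+21.3²) = √3981.69 = 63.101


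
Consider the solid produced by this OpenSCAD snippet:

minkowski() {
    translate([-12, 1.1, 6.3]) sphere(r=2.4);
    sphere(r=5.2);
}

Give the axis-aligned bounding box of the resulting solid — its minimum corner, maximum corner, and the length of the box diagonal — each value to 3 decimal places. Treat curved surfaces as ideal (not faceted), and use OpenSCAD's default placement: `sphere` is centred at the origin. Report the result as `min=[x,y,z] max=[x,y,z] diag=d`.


A = translate([-12, 1.1, 6.3]) sphere(r=2.4) → bbox [-14.4,-1.3,3.9] .. [-9.6,3.5,8.7]
B = sphere(r=5.2) → bbox [-5.2,-5.2,-5.2] .. [5.2,5.2,5.2]
lo = A.lo+B.lo = [-14.4-5.2, -1.3-5.2, 3.9-5.2] = [-19.600,-6.500,-1.300]
hi = A.hi+B.hi = [-9.6+5.2, 3.5+5.2, 8.7+5.2] = [-4.400,8.700,13.900]
diag = √(15.2²+15.2²+15.2²) = √693.12 = 26.327

min=[-19.600,-6.500,-1.300] max=[-4.400,8.700,13.900] diag=26.327


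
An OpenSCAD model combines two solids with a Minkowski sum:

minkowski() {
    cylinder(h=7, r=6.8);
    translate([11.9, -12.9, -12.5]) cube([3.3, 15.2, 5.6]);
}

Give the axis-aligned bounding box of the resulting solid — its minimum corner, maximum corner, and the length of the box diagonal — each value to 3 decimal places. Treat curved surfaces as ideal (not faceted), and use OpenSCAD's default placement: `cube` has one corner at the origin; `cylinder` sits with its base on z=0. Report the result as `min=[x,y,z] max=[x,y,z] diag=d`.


min=[5.100,-19.700,-12.500] max=[22.000,9.100,0.100] diag=35.690

A = translate([11.9, -12.9, -12.5]) cube([3.3, 15.2, 5.6]) → bbox [11.9,-12.9,-12.5] .. [15.2,2.3,-6.9]
B = cylinder(h=7, r=6.8) → bbox [-6.8,-6.8,0] .. [6.8,6.8,7]
lo = A.lo+B.lo = [11.9-6.8, -12.9-6.8, -12.5+0] = [5.100,-19.700,-12.500]
hi = A.hi+B.hi = [15.2+6.8, 2.3+6.8, -6.9+7] = [22.000,9.100,0.100]
diag = √(16.9²+28.8²+12.6²) = √1273.81 = 35.690


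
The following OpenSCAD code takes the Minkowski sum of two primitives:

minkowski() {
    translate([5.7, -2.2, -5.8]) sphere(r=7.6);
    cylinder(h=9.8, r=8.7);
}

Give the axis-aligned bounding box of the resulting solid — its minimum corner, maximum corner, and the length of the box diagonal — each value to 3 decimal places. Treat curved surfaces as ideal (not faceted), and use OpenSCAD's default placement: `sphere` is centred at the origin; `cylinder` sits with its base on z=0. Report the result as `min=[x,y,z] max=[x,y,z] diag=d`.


min=[-10.600,-18.500,-13.400] max=[22.000,14.100,11.600] diag=52.445

A = translate([5.7, -2.2, -5.8]) sphere(r=7.6) → bbox [-1.9,-9.8,-13.4] .. [13.3,5.4,1.8]
B = cylinder(h=9.8, r=8.7) → bbox [-8.7,-8.7,0] .. [8.7,8.7,9.8]
lo = A.lo+B.lo = [-1.9-8.7, -9.8-8.7, -13.4+0] = [-10.600,-18.500,-13.400]
hi = A.hi+B.hi = [13.3+8.7, 5.4+8.7, 1.8+9.8] = [22.000,14.100,11.600]
diag = √(32.6²+32.6²+25²) = √2750.52 = 52.445


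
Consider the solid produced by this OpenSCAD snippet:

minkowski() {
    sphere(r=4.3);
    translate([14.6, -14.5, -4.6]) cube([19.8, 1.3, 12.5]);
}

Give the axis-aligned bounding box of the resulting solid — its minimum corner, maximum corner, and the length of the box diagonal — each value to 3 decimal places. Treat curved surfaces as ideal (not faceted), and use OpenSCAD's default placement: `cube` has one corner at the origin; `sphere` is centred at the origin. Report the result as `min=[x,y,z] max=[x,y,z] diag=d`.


A = translate([14.6, -14.5, -4.6]) cube([19.8, 1.3, 12.5]) → bbox [14.6,-14.5,-4.6] .. [34.4,-13.2,7.9]
B = sphere(r=4.3) → bbox [-4.3,-4.3,-4.3] .. [4.3,4.3,4.3]
lo = A.lo+B.lo = [14.6-4.3, -14.5-4.3, -4.6-4.3] = [10.300,-18.800,-8.900]
hi = A.hi+B.hi = [34.4+4.3, -13.2+4.3, 7.9+4.3] = [38.700,-8.900,12.200]
diag = √(28.4²+9.9²+21.1²) = √1349.78 = 36.739

min=[10.300,-18.800,-8.900] max=[38.700,-8.900,12.200] diag=36.739


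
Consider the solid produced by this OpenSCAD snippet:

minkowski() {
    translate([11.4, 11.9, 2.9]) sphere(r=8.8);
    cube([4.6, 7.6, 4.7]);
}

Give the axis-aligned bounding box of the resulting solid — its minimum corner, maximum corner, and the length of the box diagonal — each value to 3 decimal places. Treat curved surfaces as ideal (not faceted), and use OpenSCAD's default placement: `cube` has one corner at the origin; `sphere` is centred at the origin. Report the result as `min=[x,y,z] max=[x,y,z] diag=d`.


min=[2.600,3.100,-5.900] max=[24.800,28.300,16.400] diag=40.313

A = translate([11.4, 11.9, 2.9]) sphere(r=8.8) → bbox [2.6,3.1,-5.9] .. [20.2,20.7,11.7]
B = cube([4.6, 7.6, 4.7]) → bbox [0,0,0] .. [4.6,7.6,4.7]
lo = A.lo+B.lo = [2.6+0, 3.1+0, -5.9+0] = [2.600,3.100,-5.900]
hi = A.hi+B.hi = [20.2+4.6, 20.7+7.6, 11.7+4.7] = [24.800,28.300,16.400]
diag = √(22.2²+25.2²+22.3²) = √1625.17 = 40.313


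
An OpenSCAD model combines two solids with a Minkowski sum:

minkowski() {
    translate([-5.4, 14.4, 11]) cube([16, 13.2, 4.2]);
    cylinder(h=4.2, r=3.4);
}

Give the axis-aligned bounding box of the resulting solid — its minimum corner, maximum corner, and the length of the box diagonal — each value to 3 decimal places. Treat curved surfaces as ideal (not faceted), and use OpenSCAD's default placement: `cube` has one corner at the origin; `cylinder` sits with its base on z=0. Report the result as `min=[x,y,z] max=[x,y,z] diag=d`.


A = translate([-5.4, 14.4, 11]) cube([16, 13.2, 4.2]) → bbox [-5.4,14.4,11] .. [10.6,27.6,15.2]
B = cylinder(h=4.2, r=3.4) → bbox [-3.4,-3.4,0] .. [3.4,3.4,4.2]
lo = A.lo+B.lo = [-5.4-3.4, 14.4-3.4, 11+0] = [-8.800,11.000,11.000]
hi = A.hi+B.hi = [10.6+3.4, 27.6+3.4, 15.2+4.2] = [14.000,31.000,19.400]
diag = √(22.8²+20²+8.4²) = √990.4 = 31.471

min=[-8.800,11.000,11.000] max=[14.000,31.000,19.400] diag=31.471


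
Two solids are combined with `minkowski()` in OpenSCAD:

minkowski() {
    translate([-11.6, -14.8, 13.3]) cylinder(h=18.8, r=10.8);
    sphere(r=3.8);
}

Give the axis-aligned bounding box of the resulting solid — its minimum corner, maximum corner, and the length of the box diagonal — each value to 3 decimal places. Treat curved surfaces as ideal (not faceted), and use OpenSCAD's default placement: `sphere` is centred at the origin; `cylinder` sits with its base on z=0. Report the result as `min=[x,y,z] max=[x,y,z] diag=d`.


A = translate([-11.6, -14.8, 13.3]) cylinder(h=18.8, r=10.8) → bbox [-22.4,-25.6,13.3] .. [-0.8,-4,32.1]
B = sphere(r=3.8) → bbox [-3.8,-3.8,-3.8] .. [3.8,3.8,3.8]
lo = A.lo+B.lo = [-22.4-3.8, -25.6-3.8, 13.3-3.8] = [-26.200,-29.400,9.500]
hi = A.hi+B.hi = [-0.8+3.8, -4+3.8, 32.1+3.8] = [3.000,-0.200,35.900]
diag = √(29.2²+29.2²+26.4²) = √2402.24 = 49.013

min=[-26.200,-29.400,9.500] max=[3.000,-0.200,35.900] diag=49.013


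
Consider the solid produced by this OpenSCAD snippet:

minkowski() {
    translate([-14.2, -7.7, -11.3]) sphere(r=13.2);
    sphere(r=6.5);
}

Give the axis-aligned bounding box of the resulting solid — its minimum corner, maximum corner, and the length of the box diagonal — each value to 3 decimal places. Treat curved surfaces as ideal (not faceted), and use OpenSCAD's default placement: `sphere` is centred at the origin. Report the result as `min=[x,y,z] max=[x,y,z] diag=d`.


min=[-33.900,-27.400,-31.000] max=[5.500,12.000,8.400] diag=68.243

A = translate([-14.2, -7.7, -11.3]) sphere(r=13.2) → bbox [-27.4,-20.9,-24.5] .. [-1,5.5,1.9]
B = sphere(r=6.5) → bbox [-6.5,-6.5,-6.5] .. [6.5,6.5,6.5]
lo = A.lo+B.lo = [-27.4-6.5, -20.9-6.5, -24.5-6.5] = [-33.900,-27.400,-31.000]
hi = A.hi+B.hi = [-1+6.5, 5.5+6.5, 1.9+6.5] = [5.500,12.000,8.400]
diag = √(39.4²+39.4²+39.4²) = √4657.08 = 68.243


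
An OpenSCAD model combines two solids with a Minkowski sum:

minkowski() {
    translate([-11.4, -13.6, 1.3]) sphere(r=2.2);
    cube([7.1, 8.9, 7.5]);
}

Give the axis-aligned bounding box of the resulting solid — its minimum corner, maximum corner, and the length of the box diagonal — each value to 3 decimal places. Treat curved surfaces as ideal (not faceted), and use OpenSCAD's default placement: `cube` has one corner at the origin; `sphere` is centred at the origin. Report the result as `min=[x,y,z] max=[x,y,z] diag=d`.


A = translate([-11.4, -13.6, 1.3]) sphere(r=2.2) → bbox [-13.6,-15.8,-0.9] .. [-9.2,-11.4,3.5]
B = cube([7.1, 8.9, 7.5]) → bbox [0,0,0] .. [7.1,8.9,7.5]
lo = A.lo+B.lo = [-13.6+0, -15.8+0, -0.9+0] = [-13.600,-15.800,-0.900]
hi = A.hi+B.hi = [-9.2+7.1, -11.4+8.9, 3.5+7.5] = [-2.100,-2.500,11.000]
diag = √(11.5²+13.3²+11.9²) = √450.75 = 21.231

min=[-13.600,-15.800,-0.900] max=[-2.100,-2.500,11.000] diag=21.231


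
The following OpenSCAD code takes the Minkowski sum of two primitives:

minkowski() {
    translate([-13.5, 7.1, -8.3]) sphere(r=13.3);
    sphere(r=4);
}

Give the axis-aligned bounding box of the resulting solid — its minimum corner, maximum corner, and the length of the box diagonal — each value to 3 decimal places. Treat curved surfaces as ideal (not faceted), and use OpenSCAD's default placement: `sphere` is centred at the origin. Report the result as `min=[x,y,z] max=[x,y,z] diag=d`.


A = translate([-13.5, 7.1, -8.3]) sphere(r=13.3) → bbox [-26.8,-6.2,-21.6] .. [-0.2,20.4,5]
B = sphere(r=4) → bbox [-4,-4,-4] .. [4,4,4]
lo = A.lo+B.lo = [-26.8-4, -6.2-4, -21.6-4] = [-30.800,-10.200,-25.600]
hi = A.hi+B.hi = [-0.2+4, 20.4+4, 5+4] = [3.800,24.400,9.000]
diag = √(34.6²+34.6²+34.6²) = √3591.48 = 59.929

min=[-30.800,-10.200,-25.600] max=[3.800,24.400,9.000] diag=59.929


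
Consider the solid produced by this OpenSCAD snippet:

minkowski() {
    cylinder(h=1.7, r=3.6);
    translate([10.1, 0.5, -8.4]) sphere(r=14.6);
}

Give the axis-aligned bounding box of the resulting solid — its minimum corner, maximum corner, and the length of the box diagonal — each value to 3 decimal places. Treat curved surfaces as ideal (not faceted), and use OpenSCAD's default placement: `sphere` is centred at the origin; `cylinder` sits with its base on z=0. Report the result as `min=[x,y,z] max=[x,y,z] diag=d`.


min=[-8.100,-17.700,-23.000] max=[28.300,18.700,7.900] diag=60.039

A = translate([10.1, 0.5, -8.4]) sphere(r=14.6) → bbox [-4.5,-14.1,-23] .. [24.7,15.1,6.2]
B = cylinder(h=1.7, r=3.6) → bbox [-3.6,-3.6,0] .. [3.6,3.6,1.7]
lo = A.lo+B.lo = [-4.5-3.6, -14.1-3.6, -23+0] = [-8.100,-17.700,-23.000]
hi = A.hi+B.hi = [24.7+3.6, 15.1+3.6, 6.2+1.7] = [28.300,18.700,7.900]
diag = √(36.4²+36.4²+30.9²) = √3604.73 = 60.039


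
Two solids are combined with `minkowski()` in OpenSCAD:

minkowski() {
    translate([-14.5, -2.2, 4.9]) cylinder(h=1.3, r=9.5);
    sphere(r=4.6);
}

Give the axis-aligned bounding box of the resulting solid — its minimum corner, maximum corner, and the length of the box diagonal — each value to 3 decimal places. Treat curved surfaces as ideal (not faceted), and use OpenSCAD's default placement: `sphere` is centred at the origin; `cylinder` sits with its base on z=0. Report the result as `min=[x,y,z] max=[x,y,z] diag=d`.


min=[-28.600,-16.300,0.300] max=[-0.400,11.900,10.800] diag=41.240

A = translate([-14.5, -2.2, 4.9]) cylinder(h=1.3, r=9.5) → bbox [-24,-11.7,4.9] .. [-5,7.3,6.2]
B = sphere(r=4.6) → bbox [-4.6,-4.6,-4.6] .. [4.6,4.6,4.6]
lo = A.lo+B.lo = [-24-4.6, -11.7-4.6, 4.9-4.6] = [-28.600,-16.300,0.300]
hi = A.hi+B.hi = [-5+4.6, 7.3+4.6, 6.2+4.6] = [-0.400,11.900,10.800]
diag = √(28.2²+28.2²+10.5²) = √1700.73 = 41.240


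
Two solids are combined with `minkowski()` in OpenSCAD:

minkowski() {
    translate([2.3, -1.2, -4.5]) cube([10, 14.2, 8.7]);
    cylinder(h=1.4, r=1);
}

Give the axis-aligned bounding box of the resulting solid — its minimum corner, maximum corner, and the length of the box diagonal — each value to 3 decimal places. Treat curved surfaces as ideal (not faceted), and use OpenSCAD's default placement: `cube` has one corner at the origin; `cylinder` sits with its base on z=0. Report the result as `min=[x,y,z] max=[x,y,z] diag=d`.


min=[1.300,-2.200,-4.500] max=[13.300,14.000,5.600] diag=22.549

A = translate([2.3, -1.2, -4.5]) cube([10, 14.2, 8.7]) → bbox [2.3,-1.2,-4.5] .. [12.3,13,4.2]
B = cylinder(h=1.4, r=1) → bbox [-1,-1,0] .. [1,1,1.4]
lo = A.lo+B.lo = [2.3-1, -1.2-1, -4.5+0] = [1.300,-2.200,-4.500]
hi = A.hi+B.hi = [12.3+1, 13+1, 4.2+1.4] = [13.300,14.000,5.600]
diag = √(12²+16.2²+10.1²) = √508.45 = 22.549


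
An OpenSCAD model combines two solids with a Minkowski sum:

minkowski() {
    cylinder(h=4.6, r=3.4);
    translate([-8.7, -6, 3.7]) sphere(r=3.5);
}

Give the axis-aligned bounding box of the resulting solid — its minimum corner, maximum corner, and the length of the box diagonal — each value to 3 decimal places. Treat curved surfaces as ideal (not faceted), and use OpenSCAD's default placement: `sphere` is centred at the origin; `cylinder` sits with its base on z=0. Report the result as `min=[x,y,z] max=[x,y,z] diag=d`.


min=[-15.600,-12.900,0.200] max=[-1.800,0.900,11.800] diag=22.703

A = translate([-8.7, -6, 3.7]) sphere(r=3.5) → bbox [-12.2,-9.5,0.2] .. [-5.2,-2.5,7.2]
B = cylinder(h=4.6, r=3.4) → bbox [-3.4,-3.4,0] .. [3.4,3.4,4.6]
lo = A.lo+B.lo = [-12.2-3.4, -9.5-3.4, 0.2+0] = [-15.600,-12.900,0.200]
hi = A.hi+B.hi = [-5.2+3.4, -2.5+3.4, 7.2+4.6] = [-1.800,0.900,11.800]
diag = √(13.8²+13.8²+11.6²) = √515.44 = 22.703


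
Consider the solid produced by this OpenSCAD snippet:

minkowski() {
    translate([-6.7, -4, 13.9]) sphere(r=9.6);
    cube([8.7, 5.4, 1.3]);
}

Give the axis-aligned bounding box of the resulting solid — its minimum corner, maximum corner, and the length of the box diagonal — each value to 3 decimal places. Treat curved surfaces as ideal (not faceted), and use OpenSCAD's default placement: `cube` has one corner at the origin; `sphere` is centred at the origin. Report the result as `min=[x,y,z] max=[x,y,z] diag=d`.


A = translate([-6.7, -4, 13.9]) sphere(r=9.6) → bbox [-16.3,-13.6,4.3] .. [2.9,5.6,23.5]
B = cube([8.7, 5.4, 1.3]) → bbox [0,0,0] .. [8.7,5.4,1.3]
lo = A.lo+B.lo = [-16.3+0, -13.6+0, 4.3+0] = [-16.300,-13.600,4.300]
hi = A.hi+B.hi = [2.9+8.7, 5.6+5.4, 23.5+1.3] = [11.600,11.000,24.800]
diag = √(27.9²+24.6²+20.5²) = √1803.82 = 42.471

min=[-16.300,-13.600,4.300] max=[11.600,11.000,24.800] diag=42.471


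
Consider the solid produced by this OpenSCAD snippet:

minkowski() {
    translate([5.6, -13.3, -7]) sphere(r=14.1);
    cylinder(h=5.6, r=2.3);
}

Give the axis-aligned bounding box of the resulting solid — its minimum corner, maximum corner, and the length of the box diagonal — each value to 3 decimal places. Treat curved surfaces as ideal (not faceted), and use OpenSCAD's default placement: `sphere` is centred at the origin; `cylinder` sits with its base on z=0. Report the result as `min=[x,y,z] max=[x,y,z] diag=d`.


min=[-10.800,-29.700,-21.100] max=[22.000,3.100,12.700] diag=57.394

A = translate([5.6, -13.3, -7]) sphere(r=14.1) → bbox [-8.5,-27.4,-21.1] .. [19.7,0.8,7.1]
B = cylinder(h=5.6, r=2.3) → bbox [-2.3,-2.3,0] .. [2.3,2.3,5.6]
lo = A.lo+B.lo = [-8.5-2.3, -27.4-2.3, -21.1+0] = [-10.800,-29.700,-21.100]
hi = A.hi+B.hi = [19.7+2.3, 0.8+2.3, 7.1+5.6] = [22.000,3.100,12.700]
diag = √(32.8²+32.8²+33.8²) = √3294.12 = 57.394


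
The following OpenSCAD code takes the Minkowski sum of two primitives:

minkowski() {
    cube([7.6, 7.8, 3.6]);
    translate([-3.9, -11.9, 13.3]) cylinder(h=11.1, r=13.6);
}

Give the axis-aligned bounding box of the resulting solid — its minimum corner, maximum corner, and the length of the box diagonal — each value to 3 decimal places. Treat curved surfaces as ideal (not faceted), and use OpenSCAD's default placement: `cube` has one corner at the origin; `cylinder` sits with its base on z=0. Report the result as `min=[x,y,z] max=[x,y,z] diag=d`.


A = translate([-3.9, -11.9, 13.3]) cylinder(h=11.1, r=13.6) → bbox [-17.5,-25.5,13.3] .. [9.7,1.7,24.4]
B = cube([7.6, 7.8, 3.6]) → bbox [0,0,0] .. [7.6,7.8,3.6]
lo = A.lo+B.lo = [-17.5+0, -25.5+0, 13.3+0] = [-17.500,-25.500,13.300]
hi = A.hi+B.hi = [9.7+7.6, 1.7+7.8, 24.4+3.6] = [17.300,9.500,28.000]
diag = √(34.8²+35²+14.7²) = √2652.13 = 51.499

min=[-17.500,-25.500,13.300] max=[17.300,9.500,28.000] diag=51.499


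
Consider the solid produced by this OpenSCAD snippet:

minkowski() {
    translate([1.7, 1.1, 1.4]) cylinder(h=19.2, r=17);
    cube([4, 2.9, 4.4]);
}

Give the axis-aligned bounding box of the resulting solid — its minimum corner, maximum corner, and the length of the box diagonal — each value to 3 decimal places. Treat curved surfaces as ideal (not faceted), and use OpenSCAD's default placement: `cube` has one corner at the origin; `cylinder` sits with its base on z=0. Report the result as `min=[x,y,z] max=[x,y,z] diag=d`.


A = translate([1.7, 1.1, 1.4]) cylinder(h=19.2, r=17) → bbox [-15.3,-15.9,1.4] .. [18.7,18.1,20.6]
B = cube([4, 2.9, 4.4]) → bbox [0,0,0] .. [4,2.9,4.4]
lo = A.lo+B.lo = [-15.3+0, -15.9+0, 1.4+0] = [-15.300,-15.900,1.400]
hi = A.hi+B.hi = [18.7+4, 18.1+2.9, 20.6+4.4] = [22.700,21.000,25.000]
diag = √(38²+36.9²+23.6²) = √3362.57 = 57.988

min=[-15.300,-15.900,1.400] max=[22.700,21.000,25.000] diag=57.988


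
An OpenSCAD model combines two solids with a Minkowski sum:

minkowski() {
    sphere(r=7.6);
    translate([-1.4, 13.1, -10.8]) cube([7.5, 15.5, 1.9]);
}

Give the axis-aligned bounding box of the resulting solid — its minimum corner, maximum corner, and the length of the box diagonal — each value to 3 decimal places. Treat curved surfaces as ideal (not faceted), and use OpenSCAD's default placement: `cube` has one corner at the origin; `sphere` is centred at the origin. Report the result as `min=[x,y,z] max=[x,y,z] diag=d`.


A = translate([-1.4, 13.1, -10.8]) cube([7.5, 15.5, 1.9]) → bbox [-1.4,13.1,-10.8] .. [6.1,28.6,-8.9]
B = sphere(r=7.6) → bbox [-7.6,-7.6,-7.6] .. [7.6,7.6,7.6]
lo = A.lo+B.lo = [-1.4-7.6, 13.1-7.6, -10.8-7.6] = [-9.000,5.500,-18.400]
hi = A.hi+B.hi = [6.1+7.6, 28.6+7.6, -8.9+7.6] = [13.700,36.200,-1.300]
diag = √(22.7²+30.7²+17.1²) = √1750.19 = 41.835

min=[-9.000,5.500,-18.400] max=[13.700,36.200,-1.300] diag=41.835


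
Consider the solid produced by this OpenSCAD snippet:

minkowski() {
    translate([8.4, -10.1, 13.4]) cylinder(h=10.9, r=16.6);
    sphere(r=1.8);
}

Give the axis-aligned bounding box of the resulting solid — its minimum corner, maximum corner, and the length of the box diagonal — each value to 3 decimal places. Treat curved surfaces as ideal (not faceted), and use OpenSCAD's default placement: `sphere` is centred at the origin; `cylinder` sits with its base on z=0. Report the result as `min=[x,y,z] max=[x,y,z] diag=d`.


min=[-10.000,-28.500,11.600] max=[26.800,8.300,26.100] diag=54.025

A = translate([8.4, -10.1, 13.4]) cylinder(h=10.9, r=16.6) → bbox [-8.2,-26.7,13.4] .. [25,6.5,24.3]
B = sphere(r=1.8) → bbox [-1.8,-1.8,-1.8] .. [1.8,1.8,1.8]
lo = A.lo+B.lo = [-8.2-1.8, -26.7-1.8, 13.4-1.8] = [-10.000,-28.500,11.600]
hi = A.hi+B.hi = [25+1.8, 6.5+1.8, 24.3+1.8] = [26.800,8.300,26.100]
diag = √(36.8²+36.8²+14.5²) = √2918.73 = 54.025


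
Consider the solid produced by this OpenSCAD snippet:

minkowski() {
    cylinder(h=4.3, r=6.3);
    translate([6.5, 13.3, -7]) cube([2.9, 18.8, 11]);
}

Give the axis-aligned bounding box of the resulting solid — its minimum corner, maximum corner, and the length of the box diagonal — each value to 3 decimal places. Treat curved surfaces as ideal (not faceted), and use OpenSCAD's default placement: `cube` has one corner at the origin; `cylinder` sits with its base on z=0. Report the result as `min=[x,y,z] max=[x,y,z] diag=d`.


A = translate([6.5, 13.3, -7]) cube([2.9, 18.8, 11]) → bbox [6.5,13.3,-7] .. [9.4,32.1,4]
B = cylinder(h=4.3, r=6.3) → bbox [-6.3,-6.3,0] .. [6.3,6.3,4.3]
lo = A.lo+B.lo = [6.5-6.3, 13.3-6.3, -7+0] = [0.200,7.000,-7.000]
hi = A.hi+B.hi = [9.4+6.3, 32.1+6.3, 4+4.3] = [15.700,38.400,8.300]
diag = √(15.5²+31.4²+15.3²) = √1460.3 = 38.214

min=[0.200,7.000,-7.000] max=[15.700,38.400,8.300] diag=38.214


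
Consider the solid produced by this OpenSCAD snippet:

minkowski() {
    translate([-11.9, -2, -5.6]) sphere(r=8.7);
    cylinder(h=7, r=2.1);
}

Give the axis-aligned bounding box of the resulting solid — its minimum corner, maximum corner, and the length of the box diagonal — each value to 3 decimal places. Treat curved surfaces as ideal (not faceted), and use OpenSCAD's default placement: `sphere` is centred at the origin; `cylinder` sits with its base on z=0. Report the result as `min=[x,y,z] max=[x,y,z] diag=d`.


min=[-22.700,-12.800,-14.300] max=[-1.100,8.800,10.100] diag=39.096

A = translate([-11.9, -2, -5.6]) sphere(r=8.7) → bbox [-20.6,-10.7,-14.3] .. [-3.2,6.7,3.1]
B = cylinder(h=7, r=2.1) → bbox [-2.1,-2.1,0] .. [2.1,2.1,7]
lo = A.lo+B.lo = [-20.6-2.1, -10.7-2.1, -14.3+0] = [-22.700,-12.800,-14.300]
hi = A.hi+B.hi = [-3.2+2.1, 6.7+2.1, 3.1+7] = [-1.100,8.800,10.100]
diag = √(21.6²+21.6²+24.4²) = √1528.48 = 39.096


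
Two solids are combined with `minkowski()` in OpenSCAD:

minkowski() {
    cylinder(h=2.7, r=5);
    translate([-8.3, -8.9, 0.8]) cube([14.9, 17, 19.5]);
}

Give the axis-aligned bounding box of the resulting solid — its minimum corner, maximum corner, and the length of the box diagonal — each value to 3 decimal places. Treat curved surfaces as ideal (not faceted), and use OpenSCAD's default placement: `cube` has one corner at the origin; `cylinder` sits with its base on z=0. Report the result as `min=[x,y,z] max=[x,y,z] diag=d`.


A = translate([-8.3, -8.9, 0.8]) cube([14.9, 17, 19.5]) → bbox [-8.3,-8.9,0.8] .. [6.6,8.1,20.3]
B = cylinder(h=2.7, r=5) → bbox [-5,-5,0] .. [5,5,2.7]
lo = A.lo+B.lo = [-8.3-5, -8.9-5, 0.8+0] = [-13.300,-13.900,0.800]
hi = A.hi+B.hi = [6.6+5, 8.1+5, 20.3+2.7] = [11.600,13.100,23.000]
diag = √(24.9²+27²+22.2²) = √1841.85 = 42.917

min=[-13.300,-13.900,0.800] max=[11.600,13.100,23.000] diag=42.917


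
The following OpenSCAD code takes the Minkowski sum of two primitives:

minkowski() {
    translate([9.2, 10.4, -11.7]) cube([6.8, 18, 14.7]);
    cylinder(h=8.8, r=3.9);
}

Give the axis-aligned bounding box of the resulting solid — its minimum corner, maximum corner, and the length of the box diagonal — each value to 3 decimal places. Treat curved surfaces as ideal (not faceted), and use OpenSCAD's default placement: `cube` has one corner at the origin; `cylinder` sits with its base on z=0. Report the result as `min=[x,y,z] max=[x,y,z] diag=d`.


A = translate([9.2, 10.4, -11.7]) cube([6.8, 18, 14.7]) → bbox [9.2,10.4,-11.7] .. [16,28.4,3]
B = cylinder(h=8.8, r=3.9) → bbox [-3.9,-3.9,0] .. [3.9,3.9,8.8]
lo = A.lo+B.lo = [9.2-3.9, 10.4-3.9, -11.7+0] = [5.300,6.500,-11.700]
hi = A.hi+B.hi = [16+3.9, 28.4+3.9, 3+8.8] = [19.900,32.300,11.800]
diag = √(14.6²+25.8²+23.5²) = √1431.05 = 37.829

min=[5.300,6.500,-11.700] max=[19.900,32.300,11.800] diag=37.829


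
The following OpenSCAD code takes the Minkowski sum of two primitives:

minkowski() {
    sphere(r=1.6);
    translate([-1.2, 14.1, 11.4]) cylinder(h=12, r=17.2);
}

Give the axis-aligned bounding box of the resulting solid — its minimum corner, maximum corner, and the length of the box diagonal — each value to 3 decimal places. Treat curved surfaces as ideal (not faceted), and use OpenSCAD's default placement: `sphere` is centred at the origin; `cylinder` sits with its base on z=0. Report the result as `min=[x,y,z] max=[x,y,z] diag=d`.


A = translate([-1.2, 14.1, 11.4]) cylinder(h=12, r=17.2) → bbox [-18.4,-3.1,11.4] .. [16,31.3,23.4]
B = sphere(r=1.6) → bbox [-1.6,-1.6,-1.6] .. [1.6,1.6,1.6]
lo = A.lo+B.lo = [-18.4-1.6, -3.1-1.6, 11.4-1.6] = [-20.000,-4.700,9.800]
hi = A.hi+B.hi = [16+1.6, 31.3+1.6, 23.4+1.6] = [17.600,32.900,25.000]
diag = √(37.6²+37.6²+15.2²) = √3058.56 = 55.304

min=[-20.000,-4.700,9.800] max=[17.600,32.900,25.000] diag=55.304


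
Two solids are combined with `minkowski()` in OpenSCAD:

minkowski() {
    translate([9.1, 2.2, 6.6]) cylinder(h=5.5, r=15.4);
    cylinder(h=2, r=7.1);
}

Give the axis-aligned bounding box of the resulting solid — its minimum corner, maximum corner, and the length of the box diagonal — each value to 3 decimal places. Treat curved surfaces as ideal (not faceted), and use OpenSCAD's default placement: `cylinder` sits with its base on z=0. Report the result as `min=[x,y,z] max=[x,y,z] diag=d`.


A = translate([9.1, 2.2, 6.6]) cylinder(h=5.5, r=15.4) → bbox [-6.3,-13.2,6.6] .. [24.5,17.6,12.1]
B = cylinder(h=2, r=7.1) → bbox [-7.1,-7.1,0] .. [7.1,7.1,2]
lo = A.lo+B.lo = [-6.3-7.1, -13.2-7.1, 6.6+0] = [-13.400,-20.300,6.600]
hi = A.hi+B.hi = [24.5+7.1, 17.6+7.1, 12.1+2] = [31.600,24.700,14.100]
diag = √(45²+45²+7.5²) = √4106.25 = 64.080

min=[-13.400,-20.300,6.600] max=[31.600,24.700,14.100] diag=64.080


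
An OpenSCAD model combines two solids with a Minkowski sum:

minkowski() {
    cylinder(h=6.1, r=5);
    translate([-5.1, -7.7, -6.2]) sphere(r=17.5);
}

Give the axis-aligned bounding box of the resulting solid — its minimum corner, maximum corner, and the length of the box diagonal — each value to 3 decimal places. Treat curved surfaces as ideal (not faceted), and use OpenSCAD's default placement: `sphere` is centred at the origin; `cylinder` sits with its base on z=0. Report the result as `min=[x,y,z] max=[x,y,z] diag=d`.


min=[-27.600,-30.200,-23.700] max=[17.400,14.800,17.400] diag=75.758

A = translate([-5.1, -7.7, -6.2]) sphere(r=17.5) → bbox [-22.6,-25.2,-23.7] .. [12.4,9.8,11.3]
B = cylinder(h=6.1, r=5) → bbox [-5,-5,0] .. [5,5,6.1]
lo = A.lo+B.lo = [-22.6-5, -25.2-5, -23.7+0] = [-27.600,-30.200,-23.700]
hi = A.hi+B.hi = [12.4+5, 9.8+5, 11.3+6.1] = [17.400,14.800,17.400]
diag = √(45²+45²+41.1²) = √5739.21 = 75.758


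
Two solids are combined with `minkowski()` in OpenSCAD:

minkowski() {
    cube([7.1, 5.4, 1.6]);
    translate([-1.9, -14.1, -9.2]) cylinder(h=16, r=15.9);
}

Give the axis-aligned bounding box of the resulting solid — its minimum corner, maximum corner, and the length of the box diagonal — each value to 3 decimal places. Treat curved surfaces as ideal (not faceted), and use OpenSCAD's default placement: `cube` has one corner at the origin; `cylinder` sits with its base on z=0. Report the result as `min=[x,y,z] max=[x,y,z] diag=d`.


min=[-17.800,-30.000,-9.200] max=[21.100,7.200,8.400] diag=56.629

A = translate([-1.9, -14.1, -9.2]) cylinder(h=16, r=15.9) → bbox [-17.8,-30,-9.2] .. [14,1.8,6.8]
B = cube([7.1, 5.4, 1.6]) → bbox [0,0,0] .. [7.1,5.4,1.6]
lo = A.lo+B.lo = [-17.8+0, -30+0, -9.2+0] = [-17.800,-30.000,-9.200]
hi = A.hi+B.hi = [14+7.1, 1.8+5.4, 6.8+1.6] = [21.100,7.200,8.400]
diag = √(38.9²+37.2²+17.6²) = √3206.81 = 56.629
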